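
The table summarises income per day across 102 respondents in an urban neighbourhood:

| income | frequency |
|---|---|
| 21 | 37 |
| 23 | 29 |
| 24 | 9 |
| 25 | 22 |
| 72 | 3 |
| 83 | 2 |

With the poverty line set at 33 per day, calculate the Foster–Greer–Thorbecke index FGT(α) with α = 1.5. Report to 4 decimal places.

0.1653

Poor units: 37×21, 29×23, 9×24, 22×25 (q = 97 of N = 102).
Normalized shortfalls: (33−21)/33 = 0.3636 (×37); (33−23)/33 = 0.3030 (×29); (33−24)/33 = 0.2727 (×9); (33−25)/33 = 0.2424 (×22).
Raised to α = 1.5: 0.21928 (×37); 0.16681 (×29); 0.14243 (×9); 0.11936 (×22).
Sum = 16.858761; FGT(1.5) = 16.858761 / 102 = 0.1653.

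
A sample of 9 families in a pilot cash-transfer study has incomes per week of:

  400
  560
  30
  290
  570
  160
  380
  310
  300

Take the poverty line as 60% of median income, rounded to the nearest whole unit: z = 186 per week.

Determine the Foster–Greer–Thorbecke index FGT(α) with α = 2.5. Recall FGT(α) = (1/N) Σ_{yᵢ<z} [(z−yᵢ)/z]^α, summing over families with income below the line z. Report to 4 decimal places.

Below z: 30, 160 (q = 2 of N = 9).
Shortfall ratios: (186−30)/186 = 0.8387; (186−160)/186 = 0.1398.
Raised to α = 2.5: 0.64421; 0.00731.
Sum = 0.651518; FGT(2.5) = 0.651518 / 9 = 0.0724.

0.0724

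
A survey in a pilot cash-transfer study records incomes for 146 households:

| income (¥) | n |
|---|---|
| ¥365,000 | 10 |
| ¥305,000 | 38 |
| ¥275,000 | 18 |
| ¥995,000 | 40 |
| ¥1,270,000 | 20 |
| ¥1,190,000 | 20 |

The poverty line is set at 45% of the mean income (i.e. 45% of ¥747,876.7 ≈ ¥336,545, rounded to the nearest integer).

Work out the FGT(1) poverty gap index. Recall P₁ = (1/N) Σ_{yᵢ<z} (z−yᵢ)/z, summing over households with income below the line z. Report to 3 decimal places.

0.047

Incomes under z: 18×¥275,000, 38×¥305,000 (q = 56 of N = 146).
Shortfall ratios: (336545−275000)/336545 = 0.1829 (×18); (336545−305000)/336545 = 0.0937 (×38).
Sum of shortfalls = 6.853526; P₁ averages over all N: 6.853526 / 146 = 0.047.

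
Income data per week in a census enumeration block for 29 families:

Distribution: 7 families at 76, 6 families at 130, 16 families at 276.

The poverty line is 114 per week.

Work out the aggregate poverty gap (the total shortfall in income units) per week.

266

Incomes under z: 7×76 (q = 7 of N = 29).
Individual gaps: 7×(114−76) = 266.
Aggregate gap = 266.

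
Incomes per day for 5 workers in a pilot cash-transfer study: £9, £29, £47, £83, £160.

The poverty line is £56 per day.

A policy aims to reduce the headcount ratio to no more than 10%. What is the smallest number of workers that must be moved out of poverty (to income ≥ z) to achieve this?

3

Currently q = 3 of N = 5 are below the line (H = 0.600).
A headcount ratio of at most 10% allows at most ⌊0.10 × 5⌋ = 0 poor workers.
So at least 3 − 0 = 3 must be lifted.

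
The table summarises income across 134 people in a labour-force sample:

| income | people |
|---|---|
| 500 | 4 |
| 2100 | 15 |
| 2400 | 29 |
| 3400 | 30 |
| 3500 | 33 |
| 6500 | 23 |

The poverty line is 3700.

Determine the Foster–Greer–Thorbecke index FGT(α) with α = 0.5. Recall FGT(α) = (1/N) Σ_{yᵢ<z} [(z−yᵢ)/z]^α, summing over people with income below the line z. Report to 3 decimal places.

Incomes under z: 4×500, 15×2100, 29×2400, 30×3400, 33×3500 (q = 111 of N = 134).
Relative gaps: (3700−500)/3700 = 0.8649 (×4); (3700−2100)/3700 = 0.4324 (×15); (3700−2400)/3700 = 0.3514 (×29); (3700−3400)/3700 = 0.0811 (×30); (3700−3500)/3700 = 0.0541 (×33).
Raised to α = 0.5: 0.92998 (×4); 0.65760 (×15); 0.59275 (×29); 0.28475 (×30); 0.23250 (×33).
Sum = 46.988350; FGT(0.5) = 46.988350 / 134 = 0.351.

0.351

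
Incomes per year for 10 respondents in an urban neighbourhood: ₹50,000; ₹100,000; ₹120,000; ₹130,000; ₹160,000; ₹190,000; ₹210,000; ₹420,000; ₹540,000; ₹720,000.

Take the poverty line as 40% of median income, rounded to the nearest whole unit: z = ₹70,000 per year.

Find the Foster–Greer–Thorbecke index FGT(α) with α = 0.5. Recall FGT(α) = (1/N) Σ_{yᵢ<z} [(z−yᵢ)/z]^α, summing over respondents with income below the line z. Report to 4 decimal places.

0.0535

Below the line: ₹50,000 (q = 1 of N = 10).
Relative gaps: (70000−50000)/70000 = 0.2857.
Raised to α = 0.5: 0.53452.
Sum = 0.534522; FGT(0.5) = 0.534522 / 10 = 0.0535.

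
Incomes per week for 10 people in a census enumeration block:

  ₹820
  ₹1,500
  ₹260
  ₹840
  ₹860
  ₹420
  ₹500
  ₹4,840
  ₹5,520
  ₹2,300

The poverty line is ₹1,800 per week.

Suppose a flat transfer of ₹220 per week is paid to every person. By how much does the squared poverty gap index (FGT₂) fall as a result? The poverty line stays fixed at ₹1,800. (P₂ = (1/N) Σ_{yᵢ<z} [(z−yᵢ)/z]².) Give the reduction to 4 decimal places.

0.0900

Before: below the line — ₹260, ₹420, ₹500, ₹820, ₹840, ₹860, ₹1,500; squared poverty gap index (FGT₂) = 0.272272.
After the ₹220 transfer: below the line — ₹480, ₹640, ₹720, ₹1,040, ₹1,060, ₹1,080, ₹1,720; squared poverty gap index (FGT₂) = 0.182235.
Reduction = 0.272272 − 0.182235 = 0.0900.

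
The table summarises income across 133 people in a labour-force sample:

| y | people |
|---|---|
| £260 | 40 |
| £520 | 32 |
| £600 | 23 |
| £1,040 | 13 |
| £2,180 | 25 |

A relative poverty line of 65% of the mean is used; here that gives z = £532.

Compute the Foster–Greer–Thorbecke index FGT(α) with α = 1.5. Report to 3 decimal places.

Below the line: 40×£260, 32×£520 (q = 72 of N = 133).
Shortfall ratios: (532−260)/532 = 0.5113 (×40); (532−520)/532 = 0.0226 (×32).
Raised to α = 1.5: 0.36558 (×40); 0.00339 (×32).
Sum = 14.731723; FGT(1.5) = 14.731723 / 133 = 0.111.

0.111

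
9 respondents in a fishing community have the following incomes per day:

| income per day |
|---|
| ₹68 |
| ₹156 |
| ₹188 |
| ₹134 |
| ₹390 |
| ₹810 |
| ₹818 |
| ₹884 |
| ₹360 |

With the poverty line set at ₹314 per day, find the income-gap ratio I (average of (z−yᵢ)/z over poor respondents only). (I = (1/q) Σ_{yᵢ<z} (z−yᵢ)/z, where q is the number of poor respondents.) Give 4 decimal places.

Poor units: ₹68, ₹134, ₹156, ₹188 (q = 4 of N = 9).
Shortfall ratios (z−y)/z: 0.7834, 0.5732, 0.5032, 0.4013; sum = 2.261146.
I averages over the q = 4 poor units only: 2.261146 / 4 = 0.5653.

0.5653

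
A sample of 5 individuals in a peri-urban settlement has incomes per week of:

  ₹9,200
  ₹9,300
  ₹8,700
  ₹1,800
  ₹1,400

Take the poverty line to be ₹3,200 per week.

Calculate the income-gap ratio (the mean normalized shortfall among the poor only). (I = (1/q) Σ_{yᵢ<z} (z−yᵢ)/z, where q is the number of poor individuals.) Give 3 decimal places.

0.500

Below the line: ₹1,400, ₹1,800 (q = 2 of N = 5).
Shortfall ratios (z−y)/z: 0.5625, 0.4375; sum = 1.000000.
I averages over the q = 2 poor units only: 1.000000 / 2 = 0.500.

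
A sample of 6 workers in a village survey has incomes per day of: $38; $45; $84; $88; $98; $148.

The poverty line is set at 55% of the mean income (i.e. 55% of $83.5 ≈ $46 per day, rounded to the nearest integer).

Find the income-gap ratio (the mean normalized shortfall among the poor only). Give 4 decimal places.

0.0978

Poor units: $38, $45 (q = 2 of N = 6).
Relative gaps: 0.1739, 0.0217; sum = 0.195652.
The income-gap ratio divides by q (the poor only): 0.195652 / 2 = 0.0978.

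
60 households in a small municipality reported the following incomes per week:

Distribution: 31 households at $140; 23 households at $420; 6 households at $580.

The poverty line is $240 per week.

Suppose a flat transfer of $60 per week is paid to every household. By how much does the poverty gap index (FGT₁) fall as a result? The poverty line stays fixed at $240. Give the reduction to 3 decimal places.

0.129

Before: below the line — 31×$140; poverty gap index (FGT₁) = 0.21528.
After the $60 transfer: below the line — 31×$200; poverty gap index (FGT₁) = 0.08611.
Reduction = 0.21528 − 0.08611 = 0.129.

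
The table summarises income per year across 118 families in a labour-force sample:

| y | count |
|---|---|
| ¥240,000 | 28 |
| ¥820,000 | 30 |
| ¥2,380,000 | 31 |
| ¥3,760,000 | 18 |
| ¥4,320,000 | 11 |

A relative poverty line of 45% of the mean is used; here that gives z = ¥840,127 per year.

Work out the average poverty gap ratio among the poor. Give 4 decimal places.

0.3572

Below z: 28×¥240,000, 30×¥820,000 (q = 58 of N = 118).
Relative gaps: 0.7143 (×28), 0.0240 (×30); sum = 20.719922.
I averages over the q = 58 poor units only: 20.719922 / 58 = 0.3572.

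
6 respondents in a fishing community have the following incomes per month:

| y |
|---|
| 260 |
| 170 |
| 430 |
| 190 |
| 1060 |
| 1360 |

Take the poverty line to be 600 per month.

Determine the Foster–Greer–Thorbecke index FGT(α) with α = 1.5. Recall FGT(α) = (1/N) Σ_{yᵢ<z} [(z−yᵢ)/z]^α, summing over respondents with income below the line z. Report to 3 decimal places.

Below z: 170, 190, 260, 430 (q = 4 of N = 6).
Normalized shortfalls: (600−170)/600 = 0.7167; (600−190)/600 = 0.6833; (600−260)/600 = 0.5667; (600−430)/600 = 0.2833.
Raised to α = 1.5: 0.60670; 0.56487; 0.42657; 0.15082.
Sum = 1.748960; FGT(1.5) = 1.748960 / 6 = 0.291.

0.291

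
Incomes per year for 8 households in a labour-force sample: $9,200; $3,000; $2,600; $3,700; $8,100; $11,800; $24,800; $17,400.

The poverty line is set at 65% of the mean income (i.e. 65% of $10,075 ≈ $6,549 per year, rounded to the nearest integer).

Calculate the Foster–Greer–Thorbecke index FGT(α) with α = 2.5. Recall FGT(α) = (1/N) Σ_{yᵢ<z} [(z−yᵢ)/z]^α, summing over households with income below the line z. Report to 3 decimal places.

0.078

Incomes under z: $2,600, $3,000, $3,700 (q = 3 of N = 8).
Shortfall ratios: (6549−2600)/6549 = 0.6030; (6549−3000)/6549 = 0.5419; (6549−3700)/6549 = 0.4350.
Raised to α = 2.5: 0.28235; 0.21619; 0.12482.
Sum = 0.623354; FGT(2.5) = 0.623354 / 8 = 0.078.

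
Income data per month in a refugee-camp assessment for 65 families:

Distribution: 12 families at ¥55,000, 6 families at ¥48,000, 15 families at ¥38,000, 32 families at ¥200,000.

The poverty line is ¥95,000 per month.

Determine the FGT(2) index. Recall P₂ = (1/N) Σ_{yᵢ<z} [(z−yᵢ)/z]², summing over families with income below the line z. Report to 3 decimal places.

0.138

Below z: 15×¥38,000, 6×¥48,000, 12×¥55,000 (q = 33 of N = 65).
Relative gaps: (95000−38000)/95000 = 0.6000 (×15); (95000−48000)/95000 = 0.4947 (×6); (95000−55000)/95000 = 0.4211 (×12).
Squared: 0.3600 (×15); 0.2448 (×6); 0.1773 (×12).
Sum = 8.996011; P₂ = 8.996011 / 65 = 0.138.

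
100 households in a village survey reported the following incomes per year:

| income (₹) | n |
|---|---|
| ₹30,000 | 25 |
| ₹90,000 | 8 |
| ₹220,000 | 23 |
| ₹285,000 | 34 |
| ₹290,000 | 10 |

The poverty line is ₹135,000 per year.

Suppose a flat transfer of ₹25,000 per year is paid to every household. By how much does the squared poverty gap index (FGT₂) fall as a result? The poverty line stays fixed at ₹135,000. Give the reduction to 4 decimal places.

0.0706

Before: below the line — 25×₹30,000, 8×₹90,000; squared poverty gap index (FGT₂) = 0.160123.
After the ₹25,000 transfer: below the line — 25×₹55,000, 8×₹115,000; squared poverty gap index (FGT₂) = 0.089547.
Reduction = 0.160123 − 0.089547 = 0.0706.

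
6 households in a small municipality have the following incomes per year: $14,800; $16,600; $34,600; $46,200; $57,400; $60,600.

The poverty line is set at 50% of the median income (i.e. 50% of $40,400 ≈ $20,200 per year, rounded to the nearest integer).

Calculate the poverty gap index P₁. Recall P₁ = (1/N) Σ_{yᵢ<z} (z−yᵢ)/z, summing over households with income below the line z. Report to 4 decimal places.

Below z: $14,800, $16,600 (q = 2 of N = 6).
Shortfall ratios: (20200−14800)/20200 = 0.2673; (20200−16600)/20200 = 0.1782.
Σ = 0.445545. Dividing by the full population N = 6 gives P₁ = 0.0743.

0.0743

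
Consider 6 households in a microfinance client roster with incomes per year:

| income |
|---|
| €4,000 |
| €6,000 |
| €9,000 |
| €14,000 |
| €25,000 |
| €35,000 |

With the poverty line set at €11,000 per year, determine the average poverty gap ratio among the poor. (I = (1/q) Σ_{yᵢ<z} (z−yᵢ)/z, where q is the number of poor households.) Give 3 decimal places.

Below the line: €4,000, €6,000, €9,000 (q = 3 of N = 6).
Relative gaps: 0.6364, 0.4545, 0.1818; sum = 1.272727.
I averages over the q = 3 poor units only: 1.272727 / 3 = 0.424.

0.424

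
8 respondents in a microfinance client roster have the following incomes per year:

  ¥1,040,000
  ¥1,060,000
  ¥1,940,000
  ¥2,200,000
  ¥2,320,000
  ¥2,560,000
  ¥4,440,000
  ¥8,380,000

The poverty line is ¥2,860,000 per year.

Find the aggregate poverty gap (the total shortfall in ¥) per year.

Below z: ¥1,040,000, ¥1,060,000, ¥1,940,000, ¥2,200,000, ¥2,320,000, ¥2,560,000 (q = 6 of N = 8).
Individual gaps: 2860000−1040000 = 1820000; 2860000−1060000 = 1800000; 2860000−1940000 = 920000; 2860000−2200000 = 660000; 2860000−2320000 = 540000; 2860000−2560000 = 300000.
Aggregate gap = ¥6,040,000.

¥6,040,000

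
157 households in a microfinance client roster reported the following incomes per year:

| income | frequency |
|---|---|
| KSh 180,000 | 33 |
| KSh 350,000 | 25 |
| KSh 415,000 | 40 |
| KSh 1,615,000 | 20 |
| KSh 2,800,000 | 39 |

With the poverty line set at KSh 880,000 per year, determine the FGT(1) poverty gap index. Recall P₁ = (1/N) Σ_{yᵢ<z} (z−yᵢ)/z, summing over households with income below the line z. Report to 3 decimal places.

0.398

Below z: 33×KSh 180,000, 25×KSh 350,000, 40×KSh 415,000 (q = 98 of N = 157).
Relative gaps: (880000−180000)/880000 = 0.7955 (×33); (880000−350000)/880000 = 0.6023 (×25); (880000−415000)/880000 = 0.5284 (×40).
Σ = 62.443182. Dividing by the full population N = 157 gives P₁ = 0.398.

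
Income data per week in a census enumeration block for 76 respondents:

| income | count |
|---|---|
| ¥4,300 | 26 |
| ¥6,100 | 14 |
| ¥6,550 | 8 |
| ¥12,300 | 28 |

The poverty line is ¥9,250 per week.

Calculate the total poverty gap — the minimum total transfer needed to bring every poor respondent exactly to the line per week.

Incomes under z: 26×¥4,300, 14×¥6,100, 8×¥6,550 (q = 48 of N = 76).
Individual gaps: 26×(9250−4300) = 128700; 14×(9250−6100) = 44100; 8×(9250−6550) = 21600.
Aggregate gap = ¥194,400.

¥194,400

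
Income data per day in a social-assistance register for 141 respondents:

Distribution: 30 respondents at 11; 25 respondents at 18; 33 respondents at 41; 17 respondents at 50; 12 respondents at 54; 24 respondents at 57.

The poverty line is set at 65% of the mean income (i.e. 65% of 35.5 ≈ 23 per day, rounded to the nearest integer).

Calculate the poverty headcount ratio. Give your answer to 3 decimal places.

55 of the 141 respondents have income below 23.
H = 55/141 = 0.390.

0.390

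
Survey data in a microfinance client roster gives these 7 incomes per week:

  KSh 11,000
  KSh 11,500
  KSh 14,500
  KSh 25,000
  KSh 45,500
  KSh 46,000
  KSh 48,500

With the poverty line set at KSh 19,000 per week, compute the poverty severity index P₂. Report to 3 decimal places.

Below z: KSh 11,000, KSh 11,500, KSh 14,500 (q = 3 of N = 7).
Normalized shortfalls: (19000−11000)/19000 = 0.4211; (19000−11500)/19000 = 0.3947; (19000−14500)/19000 = 0.2368.
Squared: 0.1773; 0.1558; 0.0561.
Sum = 0.389197; P₂ = 0.389197 / 7 = 0.056.

0.056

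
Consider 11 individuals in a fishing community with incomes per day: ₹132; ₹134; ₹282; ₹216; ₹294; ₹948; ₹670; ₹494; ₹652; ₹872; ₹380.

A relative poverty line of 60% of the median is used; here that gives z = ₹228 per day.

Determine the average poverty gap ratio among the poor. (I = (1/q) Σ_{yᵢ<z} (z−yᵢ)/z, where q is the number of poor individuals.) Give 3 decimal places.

0.295

Below the line: ₹132, ₹134, ₹216 (q = 3 of N = 11).
Shortfall ratios (z−y)/z: 0.4211, 0.4123, 0.0526; sum = 0.885965.
I averages over the q = 3 poor units only: 0.885965 / 3 = 0.295.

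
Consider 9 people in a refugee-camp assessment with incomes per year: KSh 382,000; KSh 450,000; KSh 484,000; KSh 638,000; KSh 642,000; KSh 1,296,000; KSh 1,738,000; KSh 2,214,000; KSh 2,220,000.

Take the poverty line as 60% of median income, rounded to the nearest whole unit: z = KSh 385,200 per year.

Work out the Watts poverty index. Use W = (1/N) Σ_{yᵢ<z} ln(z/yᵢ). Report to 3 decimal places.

Below z: KSh 382,000 (q = 1 of N = 9).
Log shortfalls: ln(385200/382000) = 0.0083.
W = 0.008342 / 9 = 0.001.

0.001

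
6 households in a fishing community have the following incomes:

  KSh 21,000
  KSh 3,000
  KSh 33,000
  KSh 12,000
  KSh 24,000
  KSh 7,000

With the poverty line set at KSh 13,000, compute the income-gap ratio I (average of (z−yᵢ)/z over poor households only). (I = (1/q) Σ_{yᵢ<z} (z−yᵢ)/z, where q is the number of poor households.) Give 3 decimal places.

0.436

Incomes under z: KSh 3,000, KSh 7,000, KSh 12,000 (q = 3 of N = 6).
Shortfall ratios (z−y)/z: 0.7692, 0.4615, 0.0769; sum = 1.307692.
The income-gap ratio divides by q (the poor only): 1.307692 / 3 = 0.436.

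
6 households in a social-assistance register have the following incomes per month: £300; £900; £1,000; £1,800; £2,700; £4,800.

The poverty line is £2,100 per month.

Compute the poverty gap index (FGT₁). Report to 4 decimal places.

0.3492

Below z: £300, £900, £1,000, £1,800 (q = 4 of N = 6).
Normalized shortfalls: (2100−300)/2100 = 0.8571; (2100−900)/2100 = 0.5714; (2100−1000)/2100 = 0.5238; (2100−1800)/2100 = 0.1429.
Sum of shortfalls = 2.095238; P₁ averages over all N: 2.095238 / 6 = 0.3492.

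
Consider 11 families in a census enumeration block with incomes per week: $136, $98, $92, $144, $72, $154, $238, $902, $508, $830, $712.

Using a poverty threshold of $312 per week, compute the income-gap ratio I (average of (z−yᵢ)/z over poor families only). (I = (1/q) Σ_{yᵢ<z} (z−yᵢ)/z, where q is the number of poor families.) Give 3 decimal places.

0.572

Poor units: $72, $92, $98, $136, $144, $154, $238 (q = 7 of N = 11).
Relative gaps: 0.7692, 0.7051, 0.6859, 0.5641, 0.5385, 0.5064, 0.2372; sum = 4.006410.
I averages over the q = 7 poor units only: 4.006410 / 7 = 0.572.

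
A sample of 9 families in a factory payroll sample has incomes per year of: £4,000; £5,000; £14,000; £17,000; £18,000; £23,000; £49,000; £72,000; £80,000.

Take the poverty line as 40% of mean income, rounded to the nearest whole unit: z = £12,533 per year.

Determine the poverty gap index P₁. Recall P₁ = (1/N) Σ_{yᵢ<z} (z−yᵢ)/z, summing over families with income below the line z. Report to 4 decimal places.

0.1424

Incomes under z: £4,000, £5,000 (q = 2 of N = 9).
Gap ratios (z−y)/z: (12533−4000)/12533 = 0.6808; (12533−5000)/12533 = 0.6011.
Sum of shortfalls = 1.281896; P₁ averages over all N: 1.281896 / 9 = 0.1424.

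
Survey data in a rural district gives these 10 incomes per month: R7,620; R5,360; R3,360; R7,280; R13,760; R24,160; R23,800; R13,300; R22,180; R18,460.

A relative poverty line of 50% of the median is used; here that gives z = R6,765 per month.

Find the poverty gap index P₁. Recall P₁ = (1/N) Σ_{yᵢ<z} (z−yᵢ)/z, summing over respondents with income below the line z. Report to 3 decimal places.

Below the line: R3,360, R5,360 (q = 2 of N = 10).
Relative gaps: (6765−3360)/6765 = 0.5033; (6765−5360)/6765 = 0.2077.
Σ = 0.711013. Dividing by the full population N = 10 gives P₁ = 0.071.

0.071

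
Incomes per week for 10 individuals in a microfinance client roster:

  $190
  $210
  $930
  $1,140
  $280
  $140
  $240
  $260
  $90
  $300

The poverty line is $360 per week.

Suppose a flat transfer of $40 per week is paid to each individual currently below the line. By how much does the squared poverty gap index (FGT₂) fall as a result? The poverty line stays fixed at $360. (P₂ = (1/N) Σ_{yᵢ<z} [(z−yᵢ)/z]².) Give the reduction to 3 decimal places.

Before: below the line — $90, $140, $190, $210, $240, $260, $280, $300; squared poverty gap index (FGT₂) = 0.15980.
After the $40 transfer: below the line — $130, $180, $230, $250, $280, $300, $320, $340; squared poverty gap index (FGT₂) = 0.09745.
Reduction = 0.15980 − 0.09745 = 0.062.

0.062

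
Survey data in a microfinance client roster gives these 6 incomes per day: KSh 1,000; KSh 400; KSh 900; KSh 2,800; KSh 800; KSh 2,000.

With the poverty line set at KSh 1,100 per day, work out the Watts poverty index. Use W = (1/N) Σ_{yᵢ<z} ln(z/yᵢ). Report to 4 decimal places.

Incomes under z: KSh 400, KSh 800, KSh 900, KSh 1,000 (q = 4 of N = 6).
Log shortfalls: ln(1100/400) = 1.0116; ln(1100/800) = 0.3185; ln(1100/900) = 0.2007; ln(1100/1000) = 0.0953.
W = 1.626036 / 6 = 0.2710.

0.2710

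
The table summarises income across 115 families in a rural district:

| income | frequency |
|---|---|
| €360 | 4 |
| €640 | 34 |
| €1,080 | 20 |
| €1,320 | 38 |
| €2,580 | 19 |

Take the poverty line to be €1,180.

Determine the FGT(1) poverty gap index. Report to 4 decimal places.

Below the line: 4×€360, 34×€640, 20×€1,080 (q = 58 of N = 115).
Relative gaps: (1180−360)/1180 = 0.6949 (×4); (1180−640)/1180 = 0.4576 (×34); (1180−1080)/1180 = 0.0847 (×20).
Σ = 20.033898. Dividing by the full population N = 115 gives P₁ = 0.1742.

0.1742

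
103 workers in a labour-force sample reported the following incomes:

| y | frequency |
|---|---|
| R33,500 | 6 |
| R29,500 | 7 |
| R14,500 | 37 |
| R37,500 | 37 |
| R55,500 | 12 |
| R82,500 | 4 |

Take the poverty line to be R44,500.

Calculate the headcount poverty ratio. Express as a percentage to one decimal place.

87 of the 103 workers have income below R44,500.
H = 87/103 = 84.5%.

84.5%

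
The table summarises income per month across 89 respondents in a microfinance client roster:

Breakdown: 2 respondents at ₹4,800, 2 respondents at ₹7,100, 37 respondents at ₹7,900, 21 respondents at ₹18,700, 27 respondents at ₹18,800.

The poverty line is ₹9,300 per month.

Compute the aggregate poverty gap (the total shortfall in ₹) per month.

Incomes under z: 2×₹4,800, 2×₹7,100, 37×₹7,900 (q = 41 of N = 89).
Individual gaps: 2×(9300−4800) = 9000; 2×(9300−7100) = 4400; 37×(9300−7900) = 51800.
Aggregate gap = ₹65,200.

₹65,200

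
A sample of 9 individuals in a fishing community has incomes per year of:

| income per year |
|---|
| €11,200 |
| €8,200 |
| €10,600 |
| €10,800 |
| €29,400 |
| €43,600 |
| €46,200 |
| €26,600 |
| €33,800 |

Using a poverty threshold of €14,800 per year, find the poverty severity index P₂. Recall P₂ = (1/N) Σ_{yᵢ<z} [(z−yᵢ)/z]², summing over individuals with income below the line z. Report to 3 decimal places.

Below z: €8,200, €10,600, €10,800, €11,200 (q = 4 of N = 9).
Gap ratios (z−y)/z: (14800−8200)/14800 = 0.4459; (14800−10600)/14800 = 0.2838; (14800−10800)/14800 = 0.2703; (14800−11200)/14800 = 0.2432.
Squared: 0.1989; 0.0805; 0.0730; 0.0592.
Sum = 0.411614; P₂ = 0.411614 / 9 = 0.046.

0.046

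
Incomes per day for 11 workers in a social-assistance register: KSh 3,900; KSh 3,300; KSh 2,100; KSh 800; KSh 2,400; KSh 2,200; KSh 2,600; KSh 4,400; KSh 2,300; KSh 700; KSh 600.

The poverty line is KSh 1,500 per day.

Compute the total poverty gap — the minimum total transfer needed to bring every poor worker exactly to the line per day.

Below z: KSh 600, KSh 700, KSh 800 (q = 3 of N = 11).
Individual gaps: 1500−600 = 900; 1500−700 = 800; 1500−800 = 700.
Aggregate gap = KSh 2,400.

KSh 2,400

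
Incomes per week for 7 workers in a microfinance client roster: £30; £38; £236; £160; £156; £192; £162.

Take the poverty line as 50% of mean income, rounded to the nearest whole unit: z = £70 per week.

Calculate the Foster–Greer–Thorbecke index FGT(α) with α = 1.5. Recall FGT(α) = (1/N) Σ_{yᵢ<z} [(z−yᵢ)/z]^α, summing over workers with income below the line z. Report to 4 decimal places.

0.1059

Below the line: £30, £38 (q = 2 of N = 7).
Shortfall ratios: (70−30)/70 = 0.5714; (70−38)/70 = 0.4571.
Raised to α = 1.5: 0.43196; 0.30908.
Sum = 0.741044; FGT(1.5) = 0.741044 / 7 = 0.1059.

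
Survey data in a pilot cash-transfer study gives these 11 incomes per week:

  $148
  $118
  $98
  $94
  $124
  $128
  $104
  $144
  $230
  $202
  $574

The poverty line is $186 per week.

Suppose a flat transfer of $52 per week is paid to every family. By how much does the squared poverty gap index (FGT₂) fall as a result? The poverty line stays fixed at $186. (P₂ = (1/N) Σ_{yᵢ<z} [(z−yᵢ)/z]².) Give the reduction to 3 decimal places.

Before: below the line — $94, $98, $104, $118, $124, $128, $144, $148; squared poverty gap index (FGT₂) = 0.09978.
After the $52 transfer: below the line — $146, $150, $156, $170, $176, $180; squared poverty gap index (FGT₂) = 0.01100.
Reduction = 0.09978 − 0.01100 = 0.089.

0.089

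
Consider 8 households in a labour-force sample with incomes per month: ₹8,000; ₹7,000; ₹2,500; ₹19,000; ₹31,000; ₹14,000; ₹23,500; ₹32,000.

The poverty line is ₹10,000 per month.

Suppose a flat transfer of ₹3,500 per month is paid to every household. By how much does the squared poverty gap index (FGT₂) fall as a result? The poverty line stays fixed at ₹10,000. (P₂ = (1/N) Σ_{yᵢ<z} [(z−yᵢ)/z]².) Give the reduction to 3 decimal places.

0.067

Before: below the line — ₹2,500, ₹7,000, ₹8,000; squared poverty gap index (FGT₂) = 0.08656.
After the ₹3,500 transfer: below the line — ₹6,000; squared poverty gap index (FGT₂) = 0.02000.
Reduction = 0.08656 − 0.02000 = 0.067.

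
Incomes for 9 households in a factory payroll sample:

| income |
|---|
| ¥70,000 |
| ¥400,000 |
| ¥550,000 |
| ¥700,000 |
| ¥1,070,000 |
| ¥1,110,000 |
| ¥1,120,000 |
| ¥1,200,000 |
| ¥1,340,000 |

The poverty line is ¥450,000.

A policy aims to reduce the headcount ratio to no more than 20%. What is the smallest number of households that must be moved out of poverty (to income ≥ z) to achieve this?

2 of the 9 households are poor, so H = 2/9 = 0.222.
A headcount ratio of at most 20% allows at most ⌊0.20 × 9⌋ = 1 poor households.
So at least 2 − 1 = 1 must be lifted.

1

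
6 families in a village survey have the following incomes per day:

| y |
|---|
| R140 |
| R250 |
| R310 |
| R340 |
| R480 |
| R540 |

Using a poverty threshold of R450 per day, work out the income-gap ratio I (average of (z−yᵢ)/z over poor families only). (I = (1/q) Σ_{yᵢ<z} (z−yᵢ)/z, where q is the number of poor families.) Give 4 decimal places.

0.4222

Incomes under z: R140, R250, R310, R340 (q = 4 of N = 6).
Relative gaps: 0.6889, 0.4444, 0.3111, 0.2444; sum = 1.688889.
I averages over the q = 4 poor units only: 1.688889 / 4 = 0.4222.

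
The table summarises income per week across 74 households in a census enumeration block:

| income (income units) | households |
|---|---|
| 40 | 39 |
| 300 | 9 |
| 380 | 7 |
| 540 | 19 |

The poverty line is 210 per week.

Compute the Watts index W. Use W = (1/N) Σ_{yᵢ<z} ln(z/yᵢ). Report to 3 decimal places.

Incomes under z: 39×40 (q = 39 of N = 74).
ln(z/y) terms: ln(210/40) = 1.6582 (×39).
W = 64.670895 / 74 = 0.874.

0.874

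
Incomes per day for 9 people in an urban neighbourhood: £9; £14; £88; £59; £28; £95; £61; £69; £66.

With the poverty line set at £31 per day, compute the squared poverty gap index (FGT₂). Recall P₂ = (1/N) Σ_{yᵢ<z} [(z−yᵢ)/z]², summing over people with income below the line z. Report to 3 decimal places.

0.090

Poor units: £9, £14, £28 (q = 3 of N = 9).
Gap ratios (z−y)/z: (31−9)/31 = 0.7097; (31−14)/31 = 0.5484; (31−28)/31 = 0.0968.
Squared: 0.5036; 0.3007; 0.0094.
Sum = 0.813736; P₂ = 0.813736 / 9 = 0.090.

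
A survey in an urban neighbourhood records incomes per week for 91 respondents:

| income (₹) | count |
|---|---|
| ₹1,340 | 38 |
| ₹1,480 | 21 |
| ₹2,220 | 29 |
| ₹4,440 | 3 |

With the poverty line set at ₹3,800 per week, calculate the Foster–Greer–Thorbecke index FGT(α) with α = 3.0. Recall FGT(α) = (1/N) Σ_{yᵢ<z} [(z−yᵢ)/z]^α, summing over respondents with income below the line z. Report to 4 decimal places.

Below the line: 38×₹1,340, 21×₹1,480, 29×₹2,220 (q = 88 of N = 91).
Shortfall ratios: (3800−1340)/3800 = 0.6474 (×38); (3800−1480)/3800 = 0.6105 (×21); (3800−2220)/3800 = 0.4158 (×29).
Raised to α = 3.0: 0.27130 (×38); 0.22757 (×21); 0.07188 (×29).
Sum = 17.173042; FGT(3.0) = 17.173042 / 91 = 0.1887.

0.1887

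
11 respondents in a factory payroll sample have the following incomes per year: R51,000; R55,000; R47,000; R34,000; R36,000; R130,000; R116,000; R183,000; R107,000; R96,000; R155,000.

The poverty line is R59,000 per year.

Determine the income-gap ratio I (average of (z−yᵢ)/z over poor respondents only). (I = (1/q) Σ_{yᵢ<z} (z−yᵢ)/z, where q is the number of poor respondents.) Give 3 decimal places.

Below the line: R34,000, R36,000, R47,000, R51,000, R55,000 (q = 5 of N = 11).
Shortfall ratios (z−y)/z: 0.4237, 0.3898, 0.2034, 0.1356, 0.0678; sum = 1.220339.
The income-gap ratio divides by q (the poor only): 1.220339 / 5 = 0.244.

0.244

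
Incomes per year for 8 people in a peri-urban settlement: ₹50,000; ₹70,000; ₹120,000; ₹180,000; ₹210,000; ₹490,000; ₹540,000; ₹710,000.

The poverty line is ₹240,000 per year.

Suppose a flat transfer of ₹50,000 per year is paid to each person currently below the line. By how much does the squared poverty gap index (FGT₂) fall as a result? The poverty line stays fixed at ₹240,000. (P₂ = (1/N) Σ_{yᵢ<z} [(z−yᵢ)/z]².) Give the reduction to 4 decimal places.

0.0974

Before: below the line — ₹50,000, ₹70,000, ₹120,000, ₹180,000, ₹210,000; squared poverty gap index (FGT₂) = 0.182075.
After the ₹50,000 transfer: below the line — ₹100,000, ₹120,000, ₹170,000, ₹230,000; squared poverty gap index (FGT₂) = 0.084635.
Reduction = 0.182075 − 0.084635 = 0.0974.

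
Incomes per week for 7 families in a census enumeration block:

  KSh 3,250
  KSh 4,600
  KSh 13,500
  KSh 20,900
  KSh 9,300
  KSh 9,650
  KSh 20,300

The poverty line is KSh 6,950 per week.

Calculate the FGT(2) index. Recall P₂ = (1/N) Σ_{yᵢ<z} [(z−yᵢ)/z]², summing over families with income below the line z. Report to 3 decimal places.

Poor units: KSh 3,250, KSh 4,600 (q = 2 of N = 7).
Normalized shortfalls: (6950−3250)/6950 = 0.5324; (6950−4600)/6950 = 0.3381.
Squared: 0.2834; 0.1143.
Sum = 0.397754; P₂ = 0.397754 / 7 = 0.057.

0.057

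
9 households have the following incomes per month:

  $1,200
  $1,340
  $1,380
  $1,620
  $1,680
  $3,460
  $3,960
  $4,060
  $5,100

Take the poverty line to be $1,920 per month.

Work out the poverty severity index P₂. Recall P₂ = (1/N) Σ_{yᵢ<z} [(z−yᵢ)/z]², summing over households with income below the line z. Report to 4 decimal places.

Poor units: $1,200, $1,340, $1,380, $1,620, $1,680 (q = 5 of N = 9).
Normalized shortfalls: (1920−1200)/1920 = 0.3750; (1920−1340)/1920 = 0.3021; (1920−1380)/1920 = 0.2812; (1920−1620)/1920 = 0.1562; (1920−1680)/1920 = 0.1250.
Squared: 0.1406; 0.0913; 0.0791; 0.0244; 0.0156.
Sum = 0.351020; P₂ = 0.351020 / 9 = 0.0390.

0.0390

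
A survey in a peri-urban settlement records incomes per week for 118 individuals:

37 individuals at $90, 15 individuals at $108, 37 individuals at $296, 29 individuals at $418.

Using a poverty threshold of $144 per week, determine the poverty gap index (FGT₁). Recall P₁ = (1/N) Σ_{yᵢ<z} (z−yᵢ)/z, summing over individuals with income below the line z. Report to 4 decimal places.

Below z: 37×$90, 15×$108 (q = 52 of N = 118).
Gap ratios (z−y)/z: (144−90)/144 = 0.3750 (×37); (144−108)/144 = 0.2500 (×15).
Σ = 17.625000. Dividing by the full population N = 118 gives P₁ = 0.1494.

0.1494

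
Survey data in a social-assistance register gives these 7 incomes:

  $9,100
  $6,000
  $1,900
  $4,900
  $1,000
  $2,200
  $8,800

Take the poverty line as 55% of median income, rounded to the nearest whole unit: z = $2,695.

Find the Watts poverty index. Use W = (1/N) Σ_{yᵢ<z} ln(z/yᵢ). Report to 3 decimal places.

0.221

Incomes under z: $1,000, $1,900, $2,200 (q = 3 of N = 7).
ln(z/y) terms: ln(2695/1000) = 0.9914; ln(2695/1900) = 0.3495; ln(2695/2200) = 0.2029.
W = 1.543883 / 7 = 0.221.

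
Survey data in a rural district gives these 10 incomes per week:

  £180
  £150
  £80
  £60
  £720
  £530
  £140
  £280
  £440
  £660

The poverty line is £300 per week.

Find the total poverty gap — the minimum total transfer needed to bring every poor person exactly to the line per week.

£910

Incomes under z: £60, £80, £140, £150, £180, £280 (q = 6 of N = 10).
Individual gaps: 300−60 = 240; 300−80 = 220; 300−140 = 160; 300−150 = 150; 300−180 = 120; 300−280 = 20.
Aggregate gap = £910.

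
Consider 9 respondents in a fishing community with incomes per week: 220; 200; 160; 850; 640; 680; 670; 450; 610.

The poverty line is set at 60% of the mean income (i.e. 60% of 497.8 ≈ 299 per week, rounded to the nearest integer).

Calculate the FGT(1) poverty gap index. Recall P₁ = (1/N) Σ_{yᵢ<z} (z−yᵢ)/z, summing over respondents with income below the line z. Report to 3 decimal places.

0.118

Poor units: 160, 200, 220 (q = 3 of N = 9).
Shortfall ratios: (299−160)/299 = 0.4649; (299−200)/299 = 0.3311; (299−220)/299 = 0.2642.
Sum of shortfalls = 1.060201; P₁ averages over all N: 1.060201 / 9 = 0.118.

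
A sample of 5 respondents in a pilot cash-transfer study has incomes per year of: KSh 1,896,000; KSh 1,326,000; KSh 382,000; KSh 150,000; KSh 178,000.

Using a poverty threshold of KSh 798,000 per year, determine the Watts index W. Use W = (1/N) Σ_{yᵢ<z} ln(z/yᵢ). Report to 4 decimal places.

Below z: KSh 150,000, KSh 178,000, KSh 382,000 (q = 3 of N = 5).
Log gaps: ln(798000/150000) = 1.6715; ln(798000/178000) = 1.5003; ln(798000/382000) = 0.7367.
W = 3.908486 / 5 = 0.7817.

0.7817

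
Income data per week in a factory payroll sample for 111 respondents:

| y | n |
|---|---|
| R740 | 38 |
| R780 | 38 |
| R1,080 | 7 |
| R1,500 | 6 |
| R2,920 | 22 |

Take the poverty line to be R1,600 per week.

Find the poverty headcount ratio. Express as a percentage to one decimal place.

80.2%

89 of the 111 respondents have income below R1,600.
H = 89/111 = 80.2%.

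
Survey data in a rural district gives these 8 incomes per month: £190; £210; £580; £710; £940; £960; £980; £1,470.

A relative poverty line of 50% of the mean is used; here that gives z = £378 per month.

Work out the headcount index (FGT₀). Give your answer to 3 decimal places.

0.250

2 of the 8 respondents have income below £378.
H = 2/8 = 0.250.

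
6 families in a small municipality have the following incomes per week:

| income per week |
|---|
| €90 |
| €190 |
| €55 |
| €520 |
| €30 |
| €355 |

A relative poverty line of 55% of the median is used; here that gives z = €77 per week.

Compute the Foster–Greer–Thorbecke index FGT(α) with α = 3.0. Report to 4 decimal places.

0.0418

Poor units: €30, €55 (q = 2 of N = 6).
Normalized shortfalls: (77−30)/77 = 0.6104; (77−55)/77 = 0.2857.
Raised to α = 3.0: 0.22742; 0.02332.
Sum = 0.250740; FGT(3.0) = 0.250740 / 6 = 0.0418.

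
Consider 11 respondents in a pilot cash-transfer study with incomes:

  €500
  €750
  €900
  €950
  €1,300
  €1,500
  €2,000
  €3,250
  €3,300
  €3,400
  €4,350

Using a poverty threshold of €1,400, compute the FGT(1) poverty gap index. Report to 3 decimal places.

Below the line: €500, €750, €900, €950, €1,300 (q = 5 of N = 11).
Shortfall ratios: (1400−500)/1400 = 0.6429; (1400−750)/1400 = 0.4643; (1400−900)/1400 = 0.3571; (1400−950)/1400 = 0.3214; (1400−1300)/1400 = 0.0714.
Σ = 1.857143. Dividing by the full population N = 11 gives P₁ = 0.169.

0.169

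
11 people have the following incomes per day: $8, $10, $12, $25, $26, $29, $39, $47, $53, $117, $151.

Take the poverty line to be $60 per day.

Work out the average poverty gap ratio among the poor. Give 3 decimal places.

Poor units: $8, $10, $12, $25, $26, $29, $39, $47, $53 (q = 9 of N = 11).
Relative gaps: 0.8667, 0.8333, 0.8000, 0.5833, 0.5667, 0.5167, 0.3500, 0.2167, 0.1167; sum = 4.850000.
The income-gap ratio divides by q (the poor only): 4.850000 / 9 = 0.539.

0.539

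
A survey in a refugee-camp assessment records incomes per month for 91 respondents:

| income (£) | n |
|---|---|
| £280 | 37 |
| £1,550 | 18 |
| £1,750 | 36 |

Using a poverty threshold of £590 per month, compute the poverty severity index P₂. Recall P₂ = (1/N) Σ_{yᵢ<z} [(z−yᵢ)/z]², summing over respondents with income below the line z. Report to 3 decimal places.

0.112

Below z: 37×£280 (q = 37 of N = 91).
Relative gaps: (590−280)/590 = 0.5254 (×37).
Squared: 0.2761 (×37).
Sum = 10.214594; P₂ = 10.214594 / 91 = 0.112.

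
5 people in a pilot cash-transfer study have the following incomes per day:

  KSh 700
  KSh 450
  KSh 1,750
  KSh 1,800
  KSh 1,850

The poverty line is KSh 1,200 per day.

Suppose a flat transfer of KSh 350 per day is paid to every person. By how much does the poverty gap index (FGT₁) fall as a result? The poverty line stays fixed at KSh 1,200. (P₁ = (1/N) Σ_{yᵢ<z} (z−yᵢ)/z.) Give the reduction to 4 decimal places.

Before: below the line — KSh 450, KSh 700; poverty gap index (FGT₁) = 0.208333.
After the KSh 350 transfer: below the line — KSh 800, KSh 1,050; poverty gap index (FGT₁) = 0.091667.
Reduction = 0.208333 − 0.091667 = 0.1167.

0.1167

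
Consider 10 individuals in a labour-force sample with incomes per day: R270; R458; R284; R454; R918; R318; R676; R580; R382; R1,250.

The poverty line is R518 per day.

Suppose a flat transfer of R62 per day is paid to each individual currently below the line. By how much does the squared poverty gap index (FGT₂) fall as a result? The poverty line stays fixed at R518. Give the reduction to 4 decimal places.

Before: below the line — R270, R284, R318, R382, R454, R458; squared poverty gap index (FGT₂) = 0.067997.
After the R62 transfer: below the line — R332, R346, R380, R444, R516; squared poverty gap index (FGT₂) = 0.033059.
Reduction = 0.067997 − 0.033059 = 0.0349.

0.0349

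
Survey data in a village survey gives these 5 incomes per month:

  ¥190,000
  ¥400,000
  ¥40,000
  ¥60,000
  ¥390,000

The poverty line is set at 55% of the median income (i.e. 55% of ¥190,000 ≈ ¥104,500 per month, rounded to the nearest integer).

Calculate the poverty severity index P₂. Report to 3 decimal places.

0.112

Poor units: ¥40,000, ¥60,000 (q = 2 of N = 5).
Relative gaps: (104500−40000)/104500 = 0.6172; (104500−60000)/104500 = 0.4258.
Squared: 0.3810; 0.1813.
Sum = 0.562304; P₂ = 0.562304 / 5 = 0.112.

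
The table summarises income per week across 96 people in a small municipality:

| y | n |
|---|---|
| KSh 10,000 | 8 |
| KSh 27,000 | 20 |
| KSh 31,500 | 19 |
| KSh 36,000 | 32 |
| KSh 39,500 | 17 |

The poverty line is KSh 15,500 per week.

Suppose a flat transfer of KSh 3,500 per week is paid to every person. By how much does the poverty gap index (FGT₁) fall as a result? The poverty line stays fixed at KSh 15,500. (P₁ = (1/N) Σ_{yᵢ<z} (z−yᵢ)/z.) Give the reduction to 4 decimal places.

0.0188

Before: below the line — 8×KSh 10,000; poverty gap index (FGT₁) = 0.029570.
After the KSh 3,500 transfer: below the line — 8×KSh 13,500; poverty gap index (FGT₁) = 0.010753.
Reduction = 0.029570 − 0.010753 = 0.0188.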